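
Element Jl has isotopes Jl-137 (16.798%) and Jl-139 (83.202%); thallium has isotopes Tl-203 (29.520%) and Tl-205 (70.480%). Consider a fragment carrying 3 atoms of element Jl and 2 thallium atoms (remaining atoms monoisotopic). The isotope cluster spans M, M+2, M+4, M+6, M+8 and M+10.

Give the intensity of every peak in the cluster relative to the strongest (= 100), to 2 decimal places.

Element Jl pattern (n=3): 0.00473994 : 0.07043202 : 0.34885613 : 0.5759719
Thallium pattern (n=2): 0.08714304 : 0.41611392 : 0.49674304
Convolve the two distributions (both contribute in 2-u steps):
  M: 0.00473994×0.08714304 = 0.000413
  M+2: 0.00473994×0.41611392 + 0.07043202×0.08714304 = 0.008110
  M+4: 0.00473994×0.49674304 + 0.07043202×0.41611392 + 0.34885613×0.08714304 = 0.062063
  M+6: 0.07043202×0.49674304 + 0.34885613×0.41611392 + 0.5759719×0.08714304 = 0.230342
  M+8: 0.34885613×0.49674304 + 0.5759719×0.41611392 = 0.412962
  M+10: 0.5759719×0.49674304 = 0.286110
Scale to base peak (0.412962) = 100: 0.10 : 1.96 : 15.03 : 55.78 : 100.00 : 69.28

0.10 : 1.96 : 15.03 : 55.78 : 100.00 : 69.28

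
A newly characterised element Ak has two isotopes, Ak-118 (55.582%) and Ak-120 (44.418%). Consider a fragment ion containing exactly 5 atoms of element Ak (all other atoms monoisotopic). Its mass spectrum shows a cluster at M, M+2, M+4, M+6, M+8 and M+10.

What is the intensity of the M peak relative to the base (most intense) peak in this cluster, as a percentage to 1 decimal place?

Term probabilities: M 0.0530, M+2 0.2120, M+4 0.3388, M+6 0.2707, M+8 0.1082, M+10 0.0173. Base peak = M+4.
P(M+4) = C(5,2) × 0.55582^3 × 0.44418^2 = 10 × 0.17171274 × 0.19729587 = 0.338782 (base)
P(M) = C(5,0) × 0.55582^5 × 0.44418^0 = 1 × 0.05304822 × 1.0000 = 0.053048
Relative intensity = 0.053048 / 0.338782 × 100 = 15.7

15.7%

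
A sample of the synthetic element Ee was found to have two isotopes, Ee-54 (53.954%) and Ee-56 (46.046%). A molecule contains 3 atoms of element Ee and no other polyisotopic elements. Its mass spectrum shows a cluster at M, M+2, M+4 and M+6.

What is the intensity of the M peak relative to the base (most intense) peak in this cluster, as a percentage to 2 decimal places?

39.06%

(0.53954 + 0.46046)^3 gives M 0.1571, M+2 0.4021, M+4 0.3432, M+6 0.0976; the largest is M+2.
P(M+2) = C(3,1) × 0.53954^2 × 0.46046^1 = 3 × 0.29110341 × 0.46046 = 0.402124 (base)
P(M) = C(3,0) × 0.53954^3 × 0.46046^0 = 1 × 0.15706193 × 1.0000 = 0.157062
Relative intensity = 0.157062 / 0.402124 × 100 = 39.06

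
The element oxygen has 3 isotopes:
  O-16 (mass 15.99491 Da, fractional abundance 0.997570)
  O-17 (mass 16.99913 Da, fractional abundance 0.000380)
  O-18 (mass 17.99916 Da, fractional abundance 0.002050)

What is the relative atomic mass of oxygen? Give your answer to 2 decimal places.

The abundance-weighted mean is 0.997570 × 15.99491 + 0.000380 × 16.99913 + 0.002050 × 17.99916
= 15.956042 + 0.006460 + 0.036898 = 15.999400 Da

16.00 Da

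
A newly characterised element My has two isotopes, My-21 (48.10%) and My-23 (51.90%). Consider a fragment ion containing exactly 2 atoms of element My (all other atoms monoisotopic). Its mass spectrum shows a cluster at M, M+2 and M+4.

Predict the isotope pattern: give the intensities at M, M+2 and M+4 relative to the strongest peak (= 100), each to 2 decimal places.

46.34 : 100.00 : 53.95

Expanding (0.4810 + 0.5190)^2:
P(M) = 0.4810^2 = 0.231361
P(M+2) = 2 × 0.4810^1 × 0.5190^1 = 0.499278
P(M+4) = 0.5190^2 = 0.269361
The M+2 peak is largest (0.499278); scaling to 100 gives 46.34 : 100.00 : 53.95.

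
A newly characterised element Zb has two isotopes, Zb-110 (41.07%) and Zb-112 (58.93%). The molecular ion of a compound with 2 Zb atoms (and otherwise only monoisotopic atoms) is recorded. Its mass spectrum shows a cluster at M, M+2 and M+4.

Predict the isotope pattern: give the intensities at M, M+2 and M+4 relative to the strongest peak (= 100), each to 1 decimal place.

34.8 : 100.0 : 71.7

Expanding (0.4107 + 0.5893)^2:
P(M) = 0.4107^2 = 0.168674
P(M+2) = 2 × 0.4107^1 × 0.5893^1 = 0.484051
P(M+4) = 0.5893^2 = 0.347274
The M+2 peak is largest (0.484051); scaling to 100 gives 34.8 : 100.0 : 71.7.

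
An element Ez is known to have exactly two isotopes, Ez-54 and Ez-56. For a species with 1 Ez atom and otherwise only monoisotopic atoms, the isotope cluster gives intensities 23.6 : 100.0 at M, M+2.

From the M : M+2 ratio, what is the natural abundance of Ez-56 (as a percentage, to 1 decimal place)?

Let p = fractional abundance of Ez-54. I(M+2)/I(M) = [C(1,1)·p^0·(1−p)] / p^1 = 1·(1−p)/p = 100.0/23.6 = 4.2373
(1−p)/p = 4.2373/1 = 4.2373  ⇒  p = 1/(1 + 4.2373) = 0.1909
Ez-54: 19.1%, Ez-56: 80.9%.

80.9%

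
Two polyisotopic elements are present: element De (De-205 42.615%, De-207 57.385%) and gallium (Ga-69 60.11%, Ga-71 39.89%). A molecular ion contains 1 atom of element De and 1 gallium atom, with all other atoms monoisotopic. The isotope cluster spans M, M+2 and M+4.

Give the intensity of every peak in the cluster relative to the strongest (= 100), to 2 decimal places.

Element De pattern (n=1): 0.42615 : 0.57385
Gallium pattern (n=1): 0.6011 : 0.3989
Convolve the two distributions (both contribute in 2-u steps):
  M: 0.42615×0.6011 = 0.256159
  M+2: 0.42615×0.3989 + 0.57385×0.6011 = 0.514932
  M+4: 0.57385×0.3989 = 0.228909
Scale to base peak (0.514932) = 100: 49.75 : 100.00 : 44.45

49.75 : 100.00 : 44.45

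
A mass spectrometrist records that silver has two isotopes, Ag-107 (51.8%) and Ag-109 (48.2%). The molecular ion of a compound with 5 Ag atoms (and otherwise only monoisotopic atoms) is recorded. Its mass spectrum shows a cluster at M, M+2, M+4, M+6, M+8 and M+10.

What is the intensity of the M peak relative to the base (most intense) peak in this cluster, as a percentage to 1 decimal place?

11.5%

(0.518 + 0.482)^5 gives M 0.0373, M+2 0.1735, M+4 0.3229, M+6 0.3005, M+8 0.1398, M+10 0.0260; the largest is M+4.
P(M+4) = C(5,2) × 0.518^3 × 0.482^2 = 10 × 0.13899183 × 0.232324 = 0.322911 (base)
P(M) = C(5,0) × 0.518^5 × 0.482^0 = 1 × 0.03729484 × 1.0000 = 0.037295
Relative intensity = 0.037295 / 0.322911 × 100 = 11.5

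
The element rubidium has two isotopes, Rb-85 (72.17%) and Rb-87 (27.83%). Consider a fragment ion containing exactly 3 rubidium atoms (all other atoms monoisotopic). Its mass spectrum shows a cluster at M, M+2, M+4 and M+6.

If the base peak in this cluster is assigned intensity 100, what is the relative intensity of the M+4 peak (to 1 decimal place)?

(0.7217 + 0.2783)^3 gives M 0.3759, M+2 0.4349, M+4 0.1677, M+6 0.0216; the largest is M+2.
P(M+2) = C(3,1) × 0.7217^2 × 0.2783^1 = 3 × 0.52085089 × 0.2783 = 0.434858 (base)
P(M+4) = C(3,2) × 0.7217^1 × 0.2783^2 = 3 × 0.7217 × 0.07745089 = 0.167689
Relative intensity = 0.167689 / 0.434858 × 100 = 38.6

38.6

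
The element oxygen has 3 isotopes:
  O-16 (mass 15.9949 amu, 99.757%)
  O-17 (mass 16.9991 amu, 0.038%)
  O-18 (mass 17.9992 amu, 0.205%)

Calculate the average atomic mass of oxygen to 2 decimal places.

Average mass = Σ (abundance × isotope mass) = 0.99757 × 15.9949 + 0.00038 × 16.9991 + 0.00205 × 17.9992
= 15.95603 + 0.00646 + 0.03690 = 15.99939 amu

16.00 amu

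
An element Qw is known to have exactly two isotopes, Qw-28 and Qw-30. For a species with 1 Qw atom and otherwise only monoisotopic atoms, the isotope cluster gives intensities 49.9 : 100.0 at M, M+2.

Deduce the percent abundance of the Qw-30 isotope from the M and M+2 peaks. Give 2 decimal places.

If p is the fraction of Qw that is Qw-28, then I(M+2)/I(M) = [C(1,1)·p^0·(1−p)] / p^1 = 1·(1−p)/p = 100.0/49.9 = 2.0040
(1−p)/p = 2.0040/1 = 2.0040  ⇒  p = 1/(1 + 2.0040) = 0.3329
Qw-28: 33.29%, Qw-30: 66.71%.

66.71%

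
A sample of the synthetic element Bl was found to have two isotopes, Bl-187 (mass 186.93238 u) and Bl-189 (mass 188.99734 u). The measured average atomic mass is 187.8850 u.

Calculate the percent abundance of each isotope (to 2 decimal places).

Let x be the fractional abundance of Bl-187; then Bl-189 has abundance 1 − x.
186.93238·x + 188.99734·(1 − x) = 187.8850
(186.93238 − 188.99734)·x = 187.8850 − 188.99734
x = -1.11234 / -2.06496 = 0.53867 → 53.87% Bl-187, 46.13% Bl-189.

Bl-187: 53.87%, Bl-189: 46.13%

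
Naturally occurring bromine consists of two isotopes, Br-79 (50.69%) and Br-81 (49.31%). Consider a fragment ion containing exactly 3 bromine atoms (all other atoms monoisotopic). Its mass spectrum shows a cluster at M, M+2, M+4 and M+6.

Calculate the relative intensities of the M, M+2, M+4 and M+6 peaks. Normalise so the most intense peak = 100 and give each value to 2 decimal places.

Expanding (0.5069 + 0.4931)^3:
P(M) = 0.5069^3 = 0.130247
P(M+2) = 3 × 0.5069^2 × 0.4931^1 = 0.380103
P(M+4) = 3 × 0.5069^1 × 0.4931^2 = 0.369755
P(M+6) = 0.4931^3 = 0.119896
The M+2 peak is largest (0.380103); scaling to 100 gives 34.27 : 100.00 : 97.28 : 31.54.

34.27 : 100.00 : 97.28 : 31.54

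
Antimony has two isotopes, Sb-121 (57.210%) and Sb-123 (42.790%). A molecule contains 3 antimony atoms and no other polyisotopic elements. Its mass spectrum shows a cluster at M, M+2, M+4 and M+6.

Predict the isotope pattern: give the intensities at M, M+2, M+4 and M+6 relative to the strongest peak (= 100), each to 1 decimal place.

44.6 : 100.0 : 74.8 : 18.6

Each Sb atom is independently Sb-121 (p = 0.57210) or Sb-123 (q = 0.42790); the cluster is the binomial expansion (p + q)^3.
P(M) = 0.57210^3 = 0.187247
P(M+2) = 3 × 0.57210^2 × 0.42790^1 = 0.420153
P(M+4) = 3 × 0.57210^1 × 0.42790^2 = 0.314252
P(M+6) = 0.42790^3 = 0.078348
The M+2 peak is largest (0.420153); scaling to 100 gives 44.6 : 100.0 : 74.8 : 18.6.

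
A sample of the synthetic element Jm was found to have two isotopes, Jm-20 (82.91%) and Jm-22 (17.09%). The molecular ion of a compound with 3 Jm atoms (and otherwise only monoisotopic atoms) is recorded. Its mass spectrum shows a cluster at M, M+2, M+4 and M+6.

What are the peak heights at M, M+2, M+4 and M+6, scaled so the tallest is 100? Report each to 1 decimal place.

100.0 : 61.8 : 12.7 : 0.9

Expanding (0.8291 + 0.1709)^3:
P(M) = 0.8291^3 = 0.569929
P(M+2) = 3 × 0.8291^2 × 0.1709^1 = 0.352433
P(M+4) = 3 × 0.8291^1 × 0.1709^2 = 0.072646
P(M+6) = 0.1709^3 = 0.004991
The M peak is largest (0.569929); scaling to 100 gives 100.0 : 61.8 : 12.7 : 0.9.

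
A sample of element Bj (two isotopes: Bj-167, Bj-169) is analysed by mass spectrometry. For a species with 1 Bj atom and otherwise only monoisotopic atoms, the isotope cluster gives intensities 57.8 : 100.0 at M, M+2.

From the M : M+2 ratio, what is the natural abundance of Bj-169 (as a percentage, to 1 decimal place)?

If p is the fraction of Bj that is Bj-167, then I(M+2)/I(M) = [C(1,1)·p^0·(1−p)] / p^1 = 1·(1−p)/p = 100.0/57.8 = 1.7301
(1−p)/p = 1.7301/1 = 1.7301  ⇒  p = 1/(1 + 1.7301) = 0.3663
Bj-167: 36.6%, Bj-169: 63.4%.

63.4%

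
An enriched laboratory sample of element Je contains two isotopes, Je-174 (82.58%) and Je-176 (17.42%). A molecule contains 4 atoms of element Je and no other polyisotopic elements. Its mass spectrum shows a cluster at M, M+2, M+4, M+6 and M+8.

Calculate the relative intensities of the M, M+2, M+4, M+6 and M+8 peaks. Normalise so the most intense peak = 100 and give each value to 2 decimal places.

100.00 : 84.38 : 26.70 : 3.75 : 0.20

The 4 Je atoms are independent, so intensities follow the terms of (0.8258 + 0.1742)^4.
P(M) = 0.8258^4 = 0.465050
P(M+2) = 4 × 0.8258^3 × 0.1742^1 = 0.392403
P(M+4) = 6 × 0.8258^2 × 0.1742^2 = 0.124164
P(M+6) = 4 × 0.8258^1 × 0.1742^3 = 0.017461
P(M+8) = 0.1742^4 = 0.000921
The M peak is largest (0.465050); scaling to 100 gives 100.00 : 84.38 : 26.70 : 3.75 : 0.20.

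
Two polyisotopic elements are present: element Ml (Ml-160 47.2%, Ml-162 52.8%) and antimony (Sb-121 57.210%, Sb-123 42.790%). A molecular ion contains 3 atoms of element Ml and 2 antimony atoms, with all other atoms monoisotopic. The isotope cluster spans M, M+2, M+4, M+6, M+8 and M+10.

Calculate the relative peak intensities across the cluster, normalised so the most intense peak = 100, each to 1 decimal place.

Element Ml pattern (n=3): 0.10515405 : 0.35288986 : 0.39475814 : 0.14719795
Antimony pattern (n=2): 0.32729841 : 0.48960318 : 0.18309841
Convolve the two distributions (both contribute in 2-u steps):
  M: 0.10515405×0.32729841 = 0.034417
  M+2: 0.10515405×0.48960318 + 0.35288986×0.32729841 = 0.166984
  M+4: 0.10515405×0.18309841 + 0.35288986×0.48960318 + 0.39475814×0.32729841 = 0.321233
  M+6: 0.35288986×0.18309841 + 0.39475814×0.48960318 + 0.14719795×0.32729841 = 0.306066
  M+8: 0.39475814×0.18309841 + 0.14719795×0.48960318 = 0.144348
  M+10: 0.14719795×0.18309841 = 0.026952
Scale to base peak (0.321233) = 100: 10.7 : 52.0 : 100.0 : 95.3 : 44.9 : 8.4

10.7 : 52.0 : 100.0 : 95.3 : 44.9 : 8.4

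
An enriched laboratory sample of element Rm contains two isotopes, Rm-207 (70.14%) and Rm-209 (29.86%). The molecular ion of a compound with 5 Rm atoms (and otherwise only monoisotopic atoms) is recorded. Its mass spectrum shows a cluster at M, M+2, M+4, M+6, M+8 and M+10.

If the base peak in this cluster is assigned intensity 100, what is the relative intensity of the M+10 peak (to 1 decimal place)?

0.7

Binomial terms of (0.7014 + 0.2986)^5: M 0.1698, M+2 0.3613, M+4 0.3077, M+6 0.1310, M+8 0.0279, M+10 0.0024 → M+2 is the base peak.
P(M+2) = C(5,1) × 0.7014^4 × 0.2986^1 = 5 × 0.24202657 × 0.2986 = 0.361346 (base)
P(M+10) = C(5,5) × 0.7014^0 × 0.2986^5 = 1 × 1.0000 × 0.00237383 = 0.002374
Relative intensity = 0.002374 / 0.361346 × 100 = 0.7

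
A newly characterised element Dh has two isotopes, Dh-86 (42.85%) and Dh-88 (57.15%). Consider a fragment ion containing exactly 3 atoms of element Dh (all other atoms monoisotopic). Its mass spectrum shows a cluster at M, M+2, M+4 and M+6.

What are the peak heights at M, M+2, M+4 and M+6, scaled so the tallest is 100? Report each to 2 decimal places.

18.74 : 74.98 : 100.00 : 44.46

Expanding (0.4285 + 0.5715)^3:
P(M) = 0.4285^3 = 0.078678
P(M+2) = 3 × 0.4285^2 × 0.5715^1 = 0.314803
P(M+4) = 3 × 0.4285^1 × 0.5715^2 = 0.419860
P(M+6) = 0.5715^3 = 0.186659
The M+4 peak is largest (0.419860); scaling to 100 gives 18.74 : 74.98 : 100.00 : 44.46.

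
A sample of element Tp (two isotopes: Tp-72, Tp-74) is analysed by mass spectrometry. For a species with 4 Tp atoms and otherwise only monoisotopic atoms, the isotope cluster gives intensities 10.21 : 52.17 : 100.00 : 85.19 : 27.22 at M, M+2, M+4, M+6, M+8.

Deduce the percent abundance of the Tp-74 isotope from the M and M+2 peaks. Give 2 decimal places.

Let p = fractional abundance of Tp-72. I(M+2)/I(M) = [C(4,1)·p^3·(1−p)] / p^4 = 4·(1−p)/p = 52.17/10.21 = 5.1097
(1−p)/p = 5.1097/4 = 1.2774  ⇒  p = 1/(1 + 1.2774) = 0.4391
Tp-72: 43.91%, Tp-74: 56.09%.

56.09%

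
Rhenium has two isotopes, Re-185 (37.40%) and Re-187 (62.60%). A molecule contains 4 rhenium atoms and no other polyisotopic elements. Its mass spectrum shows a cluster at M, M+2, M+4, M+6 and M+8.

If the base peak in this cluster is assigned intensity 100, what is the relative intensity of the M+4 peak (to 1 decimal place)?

89.6

Term probabilities: M 0.0196, M+2 0.1310, M+4 0.3289, M+6 0.3670, M+8 0.1536. Base peak = M+6.
P(M+6) = C(4,3) × 0.3740^1 × 0.6260^3 = 4 × 0.3740 × 0.24531438 = 0.366990 (base)
P(M+4) = C(4,2) × 0.3740^2 × 0.6260^2 = 6 × 0.139876 × 0.391876 = 0.328884
Relative intensity = 0.328884 / 0.366990 × 100 = 89.6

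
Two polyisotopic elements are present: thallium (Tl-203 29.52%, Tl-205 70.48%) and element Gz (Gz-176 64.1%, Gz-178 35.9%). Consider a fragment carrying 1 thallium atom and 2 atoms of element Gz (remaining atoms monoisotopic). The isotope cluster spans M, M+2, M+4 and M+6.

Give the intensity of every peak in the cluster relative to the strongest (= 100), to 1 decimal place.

28.5 : 100.0 : 85.2 : 21.4

Thallium pattern (n=1): 0.2952 : 0.7048
Element Gz pattern (n=2): 0.410881 : 0.460238 : 0.128881
Convolve the two distributions (both contribute in 2-u steps):
  M: 0.2952×0.410881 = 0.121292
  M+2: 0.2952×0.460238 + 0.7048×0.410881 = 0.425451
  M+4: 0.2952×0.128881 + 0.7048×0.460238 = 0.362421
  M+6: 0.7048×0.128881 = 0.090835
Scale to base peak (0.425451) = 100: 28.5 : 100.0 : 85.2 : 21.4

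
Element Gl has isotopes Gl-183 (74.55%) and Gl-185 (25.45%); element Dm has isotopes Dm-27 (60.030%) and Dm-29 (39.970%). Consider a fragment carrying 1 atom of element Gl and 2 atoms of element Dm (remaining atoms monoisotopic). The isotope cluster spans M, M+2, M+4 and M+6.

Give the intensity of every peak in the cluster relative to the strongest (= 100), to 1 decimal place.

59.8 : 100.0 : 53.7 : 9.0

Element Gl pattern (n=1): 0.7455 : 0.2545
Element Dm pattern (n=2): 0.36036009 : 0.47987982 : 0.15976009
Convolve the two distributions (both contribute in 2-u steps):
  M: 0.7455×0.36036009 = 0.268648
  M+2: 0.7455×0.47987982 + 0.2545×0.36036009 = 0.449462
  M+4: 0.7455×0.15976009 + 0.2545×0.47987982 = 0.241231
  M+6: 0.2545×0.15976009 = 0.040659
Scale to base peak (0.449462) = 100: 59.8 : 100.0 : 53.7 : 9.0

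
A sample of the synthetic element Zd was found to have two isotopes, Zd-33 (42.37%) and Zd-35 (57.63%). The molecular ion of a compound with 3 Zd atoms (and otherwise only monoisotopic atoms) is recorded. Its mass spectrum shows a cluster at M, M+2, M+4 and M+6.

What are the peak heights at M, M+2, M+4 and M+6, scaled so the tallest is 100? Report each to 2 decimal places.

The 3 Zd atoms are independent, so intensities follow the terms of (0.4237 + 0.5763)^3.
P(M) = 0.4237^3 = 0.076063
P(M+2) = 3 × 0.4237^2 × 0.5763^1 = 0.310375
P(M+4) = 3 × 0.4237^1 × 0.5763^2 = 0.422160
P(M+6) = 0.5763^3 = 0.191402
The M+4 peak is largest (0.422160); scaling to 100 gives 18.02 : 73.52 : 100.00 : 45.34.

18.02 : 73.52 : 100.00 : 45.34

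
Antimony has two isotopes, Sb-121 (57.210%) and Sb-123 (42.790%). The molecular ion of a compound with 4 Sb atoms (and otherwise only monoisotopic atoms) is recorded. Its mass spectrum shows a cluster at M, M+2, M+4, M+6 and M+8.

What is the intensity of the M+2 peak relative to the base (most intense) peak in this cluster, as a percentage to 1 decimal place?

(0.57210 + 0.42790)^4 gives M 0.1071, M+2 0.3205, M+4 0.3596, M+6 0.1793, M+8 0.0335; the largest is M+4.
P(M+4) = C(4,2) × 0.57210^2 × 0.42790^2 = 6 × 0.32729841 × 0.18309841 = 0.359567 (base)
P(M+2) = C(4,1) × 0.57210^3 × 0.42790^1 = 4 × 0.18724742 × 0.4279 = 0.320493
Relative intensity = 0.320493 / 0.359567 × 100 = 89.1

89.1%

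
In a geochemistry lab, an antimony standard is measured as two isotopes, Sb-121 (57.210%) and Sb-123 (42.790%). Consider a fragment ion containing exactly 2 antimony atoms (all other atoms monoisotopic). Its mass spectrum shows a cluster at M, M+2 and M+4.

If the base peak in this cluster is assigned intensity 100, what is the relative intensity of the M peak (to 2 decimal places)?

Binomial terms of (0.57210 + 0.42790)^2: M 0.3273, M+2 0.4896, M+4 0.1831 → M+2 is the base peak.
P(M+2) = C(2,1) × 0.57210^1 × 0.42790^1 = 2 × 0.5721 × 0.4279 = 0.489603 (base)
P(M) = C(2,0) × 0.57210^2 × 0.42790^0 = 1 × 0.32729841 × 1.0000 = 0.327298
Relative intensity = 0.327298 / 0.489603 × 100 = 66.85

66.85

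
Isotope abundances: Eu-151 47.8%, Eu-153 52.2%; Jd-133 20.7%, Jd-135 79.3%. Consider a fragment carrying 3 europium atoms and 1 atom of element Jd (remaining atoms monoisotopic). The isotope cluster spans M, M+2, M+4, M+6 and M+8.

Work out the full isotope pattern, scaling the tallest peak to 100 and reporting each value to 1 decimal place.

Europium pattern (n=3): 0.10921535 : 0.35780594 : 0.39074206 : 0.14223665
Element Jd pattern (n=1): 0.2070 : 0.7930
Convolve the two distributions (both contribute in 2-u steps):
  M: 0.10921535×0.2070 = 0.022608
  M+2: 0.10921535×0.7930 + 0.35780594×0.2070 = 0.160674
  M+4: 0.35780594×0.7930 + 0.39074206×0.2070 = 0.364624
  M+6: 0.39074206×0.7930 + 0.14223665×0.2070 = 0.339301
  M+8: 0.14223665×0.7930 = 0.112794
Scale to base peak (0.364624) = 100: 6.2 : 44.1 : 100.0 : 93.1 : 30.9

6.2 : 44.1 : 100.0 : 93.1 : 30.9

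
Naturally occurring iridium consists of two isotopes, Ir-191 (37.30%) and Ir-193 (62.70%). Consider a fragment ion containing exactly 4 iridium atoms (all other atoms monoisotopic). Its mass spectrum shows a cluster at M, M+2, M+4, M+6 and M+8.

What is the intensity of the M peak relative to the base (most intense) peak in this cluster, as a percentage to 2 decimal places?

(0.3730 + 0.6270)^4 gives M 0.0194, M+2 0.1302, M+4 0.3282, M+6 0.3678, M+8 0.1546; the largest is M+6.
P(M+6) = C(4,3) × 0.3730^1 × 0.6270^3 = 4 × 0.3730 × 0.24649188 = 0.367766 (base)
P(M) = C(4,0) × 0.3730^4 × 0.6270^0 = 1 × 0.01935688 × 1.0000 = 0.019357
Relative intensity = 0.019357 / 0.367766 × 100 = 5.26

5.26%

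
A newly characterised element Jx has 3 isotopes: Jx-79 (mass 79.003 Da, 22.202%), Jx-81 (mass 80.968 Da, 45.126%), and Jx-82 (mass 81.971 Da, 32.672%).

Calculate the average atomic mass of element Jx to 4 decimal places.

80.8594 Da

Ar = Σ fᵢ·mᵢ = 0.22202 × 79.003 + 0.45126 × 80.968 + 0.32672 × 81.971
= 17.54025 + 36.53762 + 26.78157 = 80.85944 Da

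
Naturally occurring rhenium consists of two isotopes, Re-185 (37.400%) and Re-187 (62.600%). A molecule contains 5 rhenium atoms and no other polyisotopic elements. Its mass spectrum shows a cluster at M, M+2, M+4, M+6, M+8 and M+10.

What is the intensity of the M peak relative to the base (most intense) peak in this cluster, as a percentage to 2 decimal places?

Binomial terms of (0.37400 + 0.62600)^5: M 0.0073, M+2 0.0612, M+4 0.2050, M+6 0.3431, M+8 0.2872, M+10 0.0961 → M+6 is the base peak.
P(M+6) = C(5,3) × 0.37400^2 × 0.62600^3 = 10 × 0.139876 × 0.24531438 = 0.343136 (base)
P(M) = C(5,0) × 0.37400^5 × 0.62600^0 = 1 × 0.00731742 × 1.0000 = 0.007317
Relative intensity = 0.007317 / 0.343136 × 100 = 2.13

2.13%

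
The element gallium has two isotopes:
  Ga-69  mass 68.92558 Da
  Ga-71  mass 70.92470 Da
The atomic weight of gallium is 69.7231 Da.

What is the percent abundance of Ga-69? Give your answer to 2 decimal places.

60.11%

With x = fraction of Ga-69 (so Ga-71 is 1 − x):
68.92558·x + 70.92470·(1 − x) = 69.7231
(68.92558 − 70.92470)·x = 69.7231 − 70.92470
x = -1.20160 / -1.99912 = 0.60106 → 60.11% Ga-69, 39.89% Ga-71.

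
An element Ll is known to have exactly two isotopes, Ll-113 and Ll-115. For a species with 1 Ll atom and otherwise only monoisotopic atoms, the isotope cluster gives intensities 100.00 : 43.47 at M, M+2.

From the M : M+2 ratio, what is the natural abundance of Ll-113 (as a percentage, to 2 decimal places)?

If p is the fraction of Ll that is Ll-113, then I(M+2)/I(M) = [C(1,1)·p^0·(1−p)] / p^1 = 1·(1−p)/p = 43.47/100.00 = 0.4347
(1−p)/p = 0.4347/1 = 0.4347  ⇒  p = 1/(1 + 0.4347) = 0.6970
Ll-113: 69.70%, Ll-115: 30.30%.

69.70%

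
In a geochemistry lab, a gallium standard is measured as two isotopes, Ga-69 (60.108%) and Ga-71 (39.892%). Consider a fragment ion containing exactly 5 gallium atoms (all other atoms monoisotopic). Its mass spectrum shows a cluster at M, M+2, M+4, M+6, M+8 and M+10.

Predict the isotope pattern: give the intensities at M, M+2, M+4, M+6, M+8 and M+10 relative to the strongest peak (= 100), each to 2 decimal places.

The 5 Ga atoms are independent, so intensities follow the terms of (0.60108 + 0.39892)^5.
P(M) = 0.60108^5 = 0.078462
P(M+2) = 5 × 0.60108^4 × 0.39892^1 = 0.260366
P(M+4) = 10 × 0.60108^3 × 0.39892^2 = 0.345596
P(M+6) = 10 × 0.60108^2 × 0.39892^3 = 0.229362
P(M+8) = 5 × 0.60108^1 × 0.39892^4 = 0.076111
P(M+10) = 0.39892^5 = 0.010103
The M+4 peak is largest (0.345596); scaling to 100 gives 22.70 : 75.34 : 100.00 : 66.37 : 22.02 : 2.92.

22.70 : 75.34 : 100.00 : 66.37 : 22.02 : 2.92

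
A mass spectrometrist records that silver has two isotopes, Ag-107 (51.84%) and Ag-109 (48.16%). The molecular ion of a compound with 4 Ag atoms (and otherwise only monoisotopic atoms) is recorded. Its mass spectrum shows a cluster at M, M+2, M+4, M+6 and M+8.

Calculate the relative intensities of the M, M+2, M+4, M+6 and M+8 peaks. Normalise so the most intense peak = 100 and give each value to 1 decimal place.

19.3 : 71.8 : 100.0 : 61.9 : 14.4

Expanding (0.5184 + 0.4816)^4:
P(M) = 0.5184^4 = 0.072220
P(M+2) = 4 × 0.5184^3 × 0.4816^1 = 0.268375
P(M+4) = 6 × 0.5184^2 × 0.4816^2 = 0.373985
P(M+6) = 4 × 0.5184^1 × 0.4816^3 = 0.231624
P(M+8) = 0.4816^4 = 0.053795
The M+4 peak is largest (0.373985); scaling to 100 gives 19.3 : 71.8 : 100.0 : 61.9 : 14.4.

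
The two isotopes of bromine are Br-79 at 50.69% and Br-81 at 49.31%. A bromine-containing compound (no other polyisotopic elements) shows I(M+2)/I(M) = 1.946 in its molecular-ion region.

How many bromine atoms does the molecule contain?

With n Br atoms, P(M+2)/P(M) = C(n,1)·p^(n−1)q / p^n = n·q/p = n · 0.4931/0.5069.
n = 1.946 × 0.5069/0.4931 = 2.00 ≈ 2

2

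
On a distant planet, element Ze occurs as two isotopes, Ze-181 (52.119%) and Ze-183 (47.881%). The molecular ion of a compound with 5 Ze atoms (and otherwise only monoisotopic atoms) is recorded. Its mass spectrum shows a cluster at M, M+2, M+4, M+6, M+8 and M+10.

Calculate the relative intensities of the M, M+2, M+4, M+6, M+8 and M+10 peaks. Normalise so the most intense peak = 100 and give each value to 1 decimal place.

11.8 : 54.4 : 100.0 : 91.9 : 42.2 : 7.8

Expanding (0.52119 + 0.47881)^5:
P(M) = 0.52119^5 = 0.038457
P(M+2) = 5 × 0.52119^4 × 0.47881^1 = 0.176652
P(M+4) = 10 × 0.52119^3 × 0.47881^2 = 0.324575
P(M+6) = 10 × 0.52119^2 × 0.47881^3 = 0.298182
P(M+8) = 5 × 0.52119^1 × 0.47881^4 = 0.136968
P(M+10) = 0.47881^5 = 0.025166
The M+4 peak is largest (0.324575); scaling to 100 gives 11.8 : 54.4 : 100.0 : 91.9 : 42.2 : 7.8.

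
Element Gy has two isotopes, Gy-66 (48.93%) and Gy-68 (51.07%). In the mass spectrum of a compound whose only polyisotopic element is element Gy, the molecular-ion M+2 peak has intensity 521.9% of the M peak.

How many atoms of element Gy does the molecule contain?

5

The M+2/M ratio from n Gy atoms is n · q/p = n · 0.5107/0.4893.
n = 5.219 × 0.4893/0.5107 = 5.00 ≈ 5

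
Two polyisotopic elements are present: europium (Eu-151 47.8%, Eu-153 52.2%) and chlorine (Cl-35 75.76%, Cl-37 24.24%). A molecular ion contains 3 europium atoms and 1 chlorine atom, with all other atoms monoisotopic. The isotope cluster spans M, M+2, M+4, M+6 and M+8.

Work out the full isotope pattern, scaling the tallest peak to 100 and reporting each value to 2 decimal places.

21.62 : 77.74 : 100.00 : 52.90 : 9.01

Europium pattern (n=3): 0.10921535 : 0.35780594 : 0.39074206 : 0.14223665
Chlorine pattern (n=1): 0.7576 : 0.2424
Convolve the two distributions (both contribute in 2-u steps):
  M: 0.10921535×0.7576 = 0.082742
  M+2: 0.10921535×0.2424 + 0.35780594×0.7576 = 0.297548
  M+4: 0.35780594×0.2424 + 0.39074206×0.7576 = 0.382758
  M+6: 0.39074206×0.2424 + 0.14223665×0.7576 = 0.202474
  M+8: 0.14223665×0.2424 = 0.034478
Scale to base peak (0.382758) = 100: 21.62 : 77.74 : 100.00 : 52.90 : 9.01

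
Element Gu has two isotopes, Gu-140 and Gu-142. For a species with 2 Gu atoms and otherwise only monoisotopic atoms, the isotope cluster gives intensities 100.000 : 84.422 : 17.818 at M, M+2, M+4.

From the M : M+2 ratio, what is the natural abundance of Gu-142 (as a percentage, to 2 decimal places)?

29.68%

Write p for the Gu-140 fraction. I(M+2)/I(M) = [C(2,1)·p^1·(1−p)] / p^2 = 2·(1−p)/p = 84.422/100.000 = 0.8442
(1−p)/p = 0.8442/2 = 0.4221  ⇒  p = 1/(1 + 0.4221) = 0.7032
Gu-140: 70.32%, Gu-142: 29.68%.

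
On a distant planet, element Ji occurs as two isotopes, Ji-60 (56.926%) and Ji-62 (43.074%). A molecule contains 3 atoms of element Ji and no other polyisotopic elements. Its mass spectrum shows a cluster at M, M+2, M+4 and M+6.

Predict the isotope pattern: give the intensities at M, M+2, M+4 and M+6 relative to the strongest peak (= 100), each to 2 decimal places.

The 3 Ji atoms are independent, so intensities follow the terms of (0.56926 + 0.43074)^3.
P(M) = 0.56926^3 = 0.184473
P(M+2) = 3 × 0.56926^2 × 0.43074^1 = 0.418753
P(M+4) = 3 × 0.56926^1 × 0.43074^2 = 0.316856
P(M+6) = 0.43074^3 = 0.079918
The M+2 peak is largest (0.418753); scaling to 100 gives 44.05 : 100.00 : 75.67 : 19.08.

44.05 : 100.00 : 75.67 : 19.08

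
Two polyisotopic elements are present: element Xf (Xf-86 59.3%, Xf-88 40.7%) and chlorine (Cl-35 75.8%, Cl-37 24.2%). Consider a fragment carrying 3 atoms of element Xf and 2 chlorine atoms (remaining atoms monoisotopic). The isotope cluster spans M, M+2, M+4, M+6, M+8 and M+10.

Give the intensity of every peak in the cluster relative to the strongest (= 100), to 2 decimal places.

35.34 : 95.32 : 100.00 : 50.73 : 12.39 : 1.16

Element Xf pattern (n=3): 0.20852786 : 0.42936343 : 0.29468957 : 0.06741914
Chlorine pattern (n=2): 0.574564 : 0.366872 : 0.058564
Convolve the two distributions (both contribute in 2-u steps):
  M: 0.20852786×0.574564 = 0.119813
  M+2: 0.20852786×0.366872 + 0.42936343×0.574564 = 0.323200
  M+4: 0.20852786×0.058564 + 0.42936343×0.366872 + 0.29468957×0.574564 = 0.339052
  M+6: 0.42936343×0.058564 + 0.29468957×0.366872 + 0.06741914×0.574564 = 0.171995
  M+8: 0.29468957×0.058564 + 0.06741914×0.366872 = 0.041992
  M+10: 0.06741914×0.058564 = 0.003948
Scale to base peak (0.339052) = 100: 35.34 : 95.32 : 100.00 : 50.73 : 12.39 : 1.16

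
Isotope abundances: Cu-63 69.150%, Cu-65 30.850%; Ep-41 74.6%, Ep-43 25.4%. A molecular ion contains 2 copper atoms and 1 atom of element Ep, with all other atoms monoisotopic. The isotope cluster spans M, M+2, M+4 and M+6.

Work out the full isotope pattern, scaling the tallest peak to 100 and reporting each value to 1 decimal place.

81.1 : 100.0 : 40.8 : 5.5

Copper pattern (n=2): 0.47817225 : 0.4266555 : 0.09517225
Element Ep pattern (n=1): 0.7460 : 0.2540
Convolve the two distributions (both contribute in 2-u steps):
  M: 0.47817225×0.7460 = 0.356716
  M+2: 0.47817225×0.2540 + 0.4266555×0.7460 = 0.439741
  M+4: 0.4266555×0.2540 + 0.09517225×0.7460 = 0.179369
  M+6: 0.09517225×0.2540 = 0.024174
Scale to base peak (0.439741) = 100: 81.1 : 100.0 : 40.8 : 5.5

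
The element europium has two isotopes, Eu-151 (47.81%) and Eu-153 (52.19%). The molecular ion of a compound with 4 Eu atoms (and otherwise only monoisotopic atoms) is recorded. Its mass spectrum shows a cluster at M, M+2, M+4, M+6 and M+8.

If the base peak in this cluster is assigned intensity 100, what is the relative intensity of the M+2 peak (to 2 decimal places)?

61.07

Binomial terms of (0.4781 + 0.5219)^4: M 0.0522, M+2 0.2281, M+4 0.3736, M+6 0.2719, M+8 0.0742 → M+4 is the base peak.
P(M+4) = C(4,2) × 0.4781^2 × 0.5219^2 = 6 × 0.22857961 × 0.27237961 = 0.373563 (base)
P(M+2) = C(4,1) × 0.4781^3 × 0.5219^1 = 4 × 0.10928391 × 0.5219 = 0.228141
Relative intensity = 0.228141 / 0.373563 × 100 = 61.07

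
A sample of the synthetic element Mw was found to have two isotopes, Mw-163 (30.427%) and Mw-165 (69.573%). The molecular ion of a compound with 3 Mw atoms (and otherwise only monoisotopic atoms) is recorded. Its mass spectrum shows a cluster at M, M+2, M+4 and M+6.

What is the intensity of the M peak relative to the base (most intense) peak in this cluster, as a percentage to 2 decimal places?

6.38%

(0.30427 + 0.69573)^3 gives M 0.0282, M+2 0.1932, M+4 0.4418, M+6 0.3368; the largest is M+4.
P(M+4) = C(3,2) × 0.30427^1 × 0.69573^2 = 3 × 0.30427 × 0.48404023 = 0.441837 (base)
P(M) = C(3,0) × 0.30427^3 × 0.69573^0 = 1 × 0.02816939 × 1.0000 = 0.028169
Relative intensity = 0.028169 / 0.441837 × 100 = 6.38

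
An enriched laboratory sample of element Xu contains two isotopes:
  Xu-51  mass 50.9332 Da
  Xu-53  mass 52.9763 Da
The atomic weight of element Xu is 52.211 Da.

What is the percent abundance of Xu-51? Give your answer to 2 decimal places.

Let x be the fractional abundance of Xu-51; then Xu-53 has abundance 1 − x.
50.9332·x + 52.9763·(1 − x) = 52.211
(50.9332 − 52.9763)·x = 52.211 − 52.9763
x = -0.7653 / -2.0431 = 0.37458 → 37.46% Xu-51, 62.54% Xu-53.

37.46%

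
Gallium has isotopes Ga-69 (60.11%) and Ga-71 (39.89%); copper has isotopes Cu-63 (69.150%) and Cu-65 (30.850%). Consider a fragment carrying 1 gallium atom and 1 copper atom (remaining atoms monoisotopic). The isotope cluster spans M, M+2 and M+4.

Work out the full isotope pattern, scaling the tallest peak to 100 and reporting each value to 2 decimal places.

Gallium pattern (n=1): 0.6011 : 0.3989
Copper pattern (n=1): 0.6915 : 0.3085
Convolve the two distributions (both contribute in 2-u steps):
  M: 0.6011×0.6915 = 0.415661
  M+2: 0.6011×0.3085 + 0.3989×0.6915 = 0.461279
  M+4: 0.3989×0.3085 = 0.123061
Scale to base peak (0.461279) = 100: 90.11 : 100.00 : 26.68

90.11 : 100.00 : 26.68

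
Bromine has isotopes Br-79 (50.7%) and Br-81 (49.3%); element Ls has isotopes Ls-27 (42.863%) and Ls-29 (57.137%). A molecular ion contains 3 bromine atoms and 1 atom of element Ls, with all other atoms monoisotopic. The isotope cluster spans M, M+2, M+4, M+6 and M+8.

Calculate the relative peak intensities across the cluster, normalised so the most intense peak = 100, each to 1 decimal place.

Bromine pattern (n=3): 0.13032384 : 0.38017547 : 0.36967753 : 0.11982316
Element Ls pattern (n=1): 0.42863 : 0.57137
Convolve the two distributions (both contribute in 2-u steps):
  M: 0.13032384×0.42863 = 0.055861
  M+2: 0.13032384×0.57137 + 0.38017547×0.42863 = 0.237418
  M+4: 0.38017547×0.57137 + 0.36967753×0.42863 = 0.375676
  M+6: 0.36967753×0.57137 + 0.11982316×0.42863 = 0.262582
  M+8: 0.11982316×0.57137 = 0.068463
Scale to base peak (0.375676) = 100: 14.9 : 63.2 : 100.0 : 69.9 : 18.2

14.9 : 63.2 : 100.0 : 69.9 : 18.2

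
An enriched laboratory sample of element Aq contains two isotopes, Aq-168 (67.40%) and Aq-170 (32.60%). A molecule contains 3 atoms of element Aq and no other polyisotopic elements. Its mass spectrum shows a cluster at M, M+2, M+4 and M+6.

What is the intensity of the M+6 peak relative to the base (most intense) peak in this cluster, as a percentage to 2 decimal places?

7.80%

(0.6740 + 0.3260)^3 gives M 0.3062, M+2 0.4443, M+4 0.2149, M+6 0.0346; the largest is M+2.
P(M+2) = C(3,1) × 0.6740^2 × 0.3260^1 = 3 × 0.454276 × 0.3260 = 0.444282 (base)
P(M+6) = C(3,3) × 0.6740^0 × 0.3260^3 = 1 × 1.0000 × 0.03464598 = 0.034646
Relative intensity = 0.034646 / 0.444282 × 100 = 7.80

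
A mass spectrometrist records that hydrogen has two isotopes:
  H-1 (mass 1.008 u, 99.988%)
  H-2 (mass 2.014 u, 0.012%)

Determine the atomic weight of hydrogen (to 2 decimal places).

1.01 u

The abundance-weighted mean is 0.99988 × 1.008 + 0.00012 × 2.014
= 1.0079 + 0.0002 = 1.0081 u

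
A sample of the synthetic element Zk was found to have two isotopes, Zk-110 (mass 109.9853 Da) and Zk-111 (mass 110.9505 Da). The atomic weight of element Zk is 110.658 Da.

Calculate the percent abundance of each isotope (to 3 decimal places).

Zk-110: 30.305%, Zk-111: 69.695%

Let x be the fractional abundance of Zk-110; then Zk-111 has abundance 1 − x.
109.9853·x + 110.9505·(1 − x) = 110.658
(109.9853 − 110.9505)·x = 110.658 − 110.9505
x = -0.2925 / -0.9652 = 0.30305 → 30.305% Zk-110, 69.695% Zk-111.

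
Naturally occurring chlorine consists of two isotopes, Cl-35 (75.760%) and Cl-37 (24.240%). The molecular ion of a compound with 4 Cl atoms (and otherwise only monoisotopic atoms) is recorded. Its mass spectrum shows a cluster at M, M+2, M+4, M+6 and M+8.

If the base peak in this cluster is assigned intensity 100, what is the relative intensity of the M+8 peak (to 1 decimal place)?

Term probabilities: M 0.3294, M+2 0.4216, M+4 0.2023, M+6 0.0432, M+8 0.0035. Base peak = M+2.
P(M+2) = C(4,1) × 0.75760^3 × 0.24240^1 = 4 × 0.4348304 × 0.2424 = 0.421612 (base)
P(M+8) = C(4,4) × 0.75760^0 × 0.24240^4 = 1 × 1.0000 × 0.00345247 = 0.003452
Relative intensity = 0.003452 / 0.421612 × 100 = 0.8

0.8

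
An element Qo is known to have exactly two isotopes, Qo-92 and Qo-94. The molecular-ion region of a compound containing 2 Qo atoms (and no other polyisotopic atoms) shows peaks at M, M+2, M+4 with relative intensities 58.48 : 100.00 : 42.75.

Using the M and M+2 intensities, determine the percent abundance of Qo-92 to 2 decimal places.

53.91%

Write p for the Qo-92 fraction. I(M+2)/I(M) = [C(2,1)·p^1·(1−p)] / p^2 = 2·(1−p)/p = 100.00/58.48 = 1.7100
(1−p)/p = 1.7100/2 = 0.8550  ⇒  p = 1/(1 + 0.8550) = 0.5391
Qo-92: 53.91%, Qo-94: 46.09%.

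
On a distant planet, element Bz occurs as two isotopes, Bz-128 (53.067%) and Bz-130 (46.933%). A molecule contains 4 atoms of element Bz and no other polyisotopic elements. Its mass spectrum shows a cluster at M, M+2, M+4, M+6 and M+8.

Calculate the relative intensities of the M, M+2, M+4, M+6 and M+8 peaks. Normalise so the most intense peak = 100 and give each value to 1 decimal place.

The 4 Bz atoms are independent, so intensities follow the terms of (0.53067 + 0.46933)^4.
P(M) = 0.53067^4 = 0.079305
P(M+2) = 4 × 0.53067^3 × 0.46933^1 = 0.280551
P(M+4) = 6 × 0.53067^2 × 0.46933^2 = 0.372183
P(M+6) = 4 × 0.53067^1 × 0.46933^3 = 0.219442
P(M+8) = 0.46933^4 = 0.048519
The M+4 peak is largest (0.372183); scaling to 100 gives 21.3 : 75.4 : 100.0 : 59.0 : 13.0.

21.3 : 75.4 : 100.0 : 59.0 : 13.0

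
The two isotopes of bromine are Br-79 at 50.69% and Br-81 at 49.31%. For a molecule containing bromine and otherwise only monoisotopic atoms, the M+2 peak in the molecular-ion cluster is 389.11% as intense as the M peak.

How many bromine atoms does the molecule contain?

4

The M+2/M ratio from n Br atoms is n · q/p = n · 0.4931/0.5069.
n = 3.8911 × 0.5069/0.4931 = 4.00 ≈ 4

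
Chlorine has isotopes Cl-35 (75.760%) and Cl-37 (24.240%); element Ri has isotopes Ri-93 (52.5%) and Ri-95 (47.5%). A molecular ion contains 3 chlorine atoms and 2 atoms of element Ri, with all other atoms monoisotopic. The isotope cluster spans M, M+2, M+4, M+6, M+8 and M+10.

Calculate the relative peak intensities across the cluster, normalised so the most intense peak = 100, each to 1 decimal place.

Chlorine pattern (n=3): 0.4348304 : 0.41738208 : 0.13354464 : 0.01424288
Element Ri pattern (n=2): 0.275625 : 0.49875 : 0.225625
Convolve the two distributions (both contribute in 2-u steps):
  M: 0.4348304×0.275625 = 0.119850
  M+2: 0.4348304×0.49875 + 0.41738208×0.275625 = 0.331913
  M+4: 0.4348304×0.225625 + 0.41738208×0.49875 + 0.13354464×0.275625 = 0.343086
  M+6: 0.41738208×0.225625 + 0.13354464×0.49875 + 0.01424288×0.275625 = 0.164703
  M+8: 0.13354464×0.225625 + 0.01424288×0.49875 = 0.037235
  M+10: 0.01424288×0.225625 = 0.003214
Scale to base peak (0.343086) = 100: 34.9 : 96.7 : 100.0 : 48.0 : 10.9 : 0.9

34.9 : 96.7 : 100.0 : 48.0 : 10.9 : 0.9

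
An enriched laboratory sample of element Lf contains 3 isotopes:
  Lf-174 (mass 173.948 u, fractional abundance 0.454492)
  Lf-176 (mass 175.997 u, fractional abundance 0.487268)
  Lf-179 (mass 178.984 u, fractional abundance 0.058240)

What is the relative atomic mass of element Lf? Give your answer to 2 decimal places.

Ar = Σ fᵢ·mᵢ = 0.454492 × 173.948 + 0.487268 × 175.997 + 0.058240 × 178.984
= 79.0580 + 85.7577 + 10.4240 = 175.2397 u

175.24 u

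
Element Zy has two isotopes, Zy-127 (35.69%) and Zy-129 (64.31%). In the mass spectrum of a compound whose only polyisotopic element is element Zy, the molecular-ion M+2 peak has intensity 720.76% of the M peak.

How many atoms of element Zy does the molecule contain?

4

With n Zy atoms, P(M+2)/P(M) = C(n,1)·p^(n−1)q / p^n = n·q/p = n · 0.6431/0.3569.
n = 7.2076 × 0.3569/0.6431 = 4.00 ≈ 4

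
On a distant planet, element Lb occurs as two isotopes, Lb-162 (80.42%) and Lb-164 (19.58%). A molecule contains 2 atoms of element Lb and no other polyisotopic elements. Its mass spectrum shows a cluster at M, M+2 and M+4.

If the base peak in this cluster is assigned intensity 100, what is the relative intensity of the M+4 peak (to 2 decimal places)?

(0.8042 + 0.1958)^2 gives M 0.6467, M+2 0.3149, M+4 0.0383; the largest is M.
P(M) = C(2,0) × 0.8042^2 × 0.1958^0 = 1 × 0.64673764 × 1.0000 = 0.646738 (base)
P(M+4) = C(2,2) × 0.8042^0 × 0.1958^2 = 1 × 1.0000 × 0.03833764 = 0.038338
Relative intensity = 0.038338 / 0.646738 × 100 = 5.93

5.93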